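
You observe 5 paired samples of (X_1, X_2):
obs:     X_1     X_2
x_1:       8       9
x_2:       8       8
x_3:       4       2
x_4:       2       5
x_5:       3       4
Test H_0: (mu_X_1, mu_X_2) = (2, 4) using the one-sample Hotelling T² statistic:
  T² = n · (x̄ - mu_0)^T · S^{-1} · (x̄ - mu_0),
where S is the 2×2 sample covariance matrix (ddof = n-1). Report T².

Step 1 — sample mean vector:
  mean(X_1) = (8 + 8 + 4 + 2 + 3) / 5 = 25/5 = 5
  mean(X_2) = (9 + 8 + 2 + 5 + 4) / 5 = 28/5 = 5.6
  x̄ = (5, 5.6),  deviation x̄ - mu_0 = (5, 5.6) - (2, 4) = (3, 1.6).

Step 2 — sample covariance matrix, S[i,j] = (1/(n-1)) · Σ_k (x_{k,i} - mean_i) · (x_{k,j} - mean_j), divisor n-1 = 4:
  S[X_1,X_1] = ((3)·(3) + (3)·(3) + (-1)·(-1) + (-3)·(-3) + (-2)·(-2)) / 4 = 32/4 = 8
  S[X_1,X_2] = ((3)·(3.4) + (3)·(2.4) + (-1)·(-3.6) + (-3)·(-0.6) + (-2)·(-1.6)) / 4 = 26/4 = 6.5
  S[X_2,X_2] = ((3.4)·(3.4) + (2.4)·(2.4) + (-3.6)·(-3.6) + (-0.6)·(-0.6) + (-1.6)·(-1.6)) / 4 = 33.2/4 = 8.3
  S = [[8, 6.5],
 [6.5, 8.3]].

Step 3 — invert S. det(S) = 8·8.3 - (6.5)² = 24.15.
  S^{-1} = (1/det) · [[d, -b], [-b, a]] = [[0.3437, -0.2692],
 [-0.2692, 0.3313]].

Step 4 — quadratic form (x̄ - mu_0)^T · S^{-1} · (x̄ - mu_0):
  S^{-1} · (x̄ - mu_0) = (0.6004, -0.2774),
  (x̄ - mu_0)^T · [...] = (3)·(0.6004) + (1.6)·(-0.2774) = 1.3573.

Step 5 — scale by n: T² = 5 · 1.3573 = 6.7867.

T² ≈ 6.7867


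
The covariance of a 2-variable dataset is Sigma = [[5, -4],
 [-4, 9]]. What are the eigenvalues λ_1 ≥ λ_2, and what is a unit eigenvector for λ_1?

Step 1 — characteristic polynomial of 2×2 Sigma:
  det(Sigma - λI) = λ² - trace · λ + det = 0.
  trace = 5 + 9 = 14, det = 5·9 - (-4)² = 29.
Step 2 — discriminant:
  Δ = trace² - 4·det = 196 - 116 = 80.
Step 3 — eigenvalues:
  λ = (trace ± √Δ)/2 = (14 ± 8.9443)/2,
  λ_1 = 11.4721,  λ_2 = 2.5279.

Step 4 — unit eigenvector for λ_1: solve (Sigma - λ_1 I)v = 0. First row:
  (5 - 11.4721)·v_x + (-4)·v_y = 0, i.e. (-6.4721)·v_x + (-4)·v_y = 0,
  so v ∝ (b, λ_1 - a) = (-4, 6.4721); multiply by -1 so the first entry is positive: u = (4, -6.4721).
  ||u|| = √((4)² + (-6.4721)²) = √(57.8885) ≈ 7.6085,
  v_1 = u/||u|| ≈ (0.5257, -0.8507) (||v_1|| = 1).

λ_1 = 11.4721,  λ_2 = 2.5279;  v_1 ≈ (0.5257, -0.8507)


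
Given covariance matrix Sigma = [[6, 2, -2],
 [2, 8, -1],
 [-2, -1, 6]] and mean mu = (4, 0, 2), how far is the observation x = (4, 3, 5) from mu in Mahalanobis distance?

Step 1 — centre the observation: (x - mu) = (0, 3, 3).

Step 2 — invert Sigma (cofactor / det for 3×3, or solve directly):
  Sigma^{-1} = [[0.2009, -0.0427, 0.0598],
 [-0.0427, 0.1368, 0.0085],
 [0.0598, 0.0085, 0.188]].

Step 3 — form the quadratic (x - mu)^T · Sigma^{-1} · (x - mu):
  Sigma^{-1} · (x - mu) = (0.0513, 0.4359, 0.5897).
  (x - mu)^T · [Sigma^{-1} · (x - mu)] = (0)·(0.0513) + (3)·(0.4359) + (3)·(0.5897) = 3.0769.

Step 4 — take square root: d = √(3.0769) ≈ 1.7541.

d(x, mu) = √(3.0769) ≈ 1.7541


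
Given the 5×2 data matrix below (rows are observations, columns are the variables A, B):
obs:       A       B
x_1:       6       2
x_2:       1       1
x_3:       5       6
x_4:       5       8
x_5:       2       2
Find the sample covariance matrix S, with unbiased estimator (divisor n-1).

Step 1 — column means:
  mean(A) = (6 + 1 + 5 + 5 + 2) / 5 = 19/5 = 3.8
  mean(B) = (2 + 1 + 6 + 8 + 2) / 5 = 19/5 = 3.8

Step 2 — sample covariance S[i,j] = (1/(n-1)) · Σ_k (x_{k,i} - mean_i) · (x_{k,j} - mean_j), with n-1 = 4.
  S[A,A] = ((2.2)·(2.2) + (-2.8)·(-2.8) + (1.2)·(1.2) + (1.2)·(1.2) + (-1.8)·(-1.8)) / 4 = 18.8/4 = 4.7
  S[A,B] = ((2.2)·(-1.8) + (-2.8)·(-2.8) + (1.2)·(2.2) + (1.2)·(4.2) + (-1.8)·(-1.8)) / 4 = 14.8/4 = 3.7
  S[B,B] = ((-1.8)·(-1.8) + (-2.8)·(-2.8) + (2.2)·(2.2) + (4.2)·(4.2) + (-1.8)·(-1.8)) / 4 = 36.8/4 = 9.2

S is symmetric (S[j,i] = S[i,j]). Assembling:

S = [[4.7, 3.7],
 [3.7, 9.2]]


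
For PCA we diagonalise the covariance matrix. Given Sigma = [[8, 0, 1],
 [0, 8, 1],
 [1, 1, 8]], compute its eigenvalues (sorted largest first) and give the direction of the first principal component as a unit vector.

Step 1 — characteristic polynomial p(λ) = det(λI - Sigma) = λ³ - tr·λ² + c_1·λ - det, where tr = trace, c_1 = sum of the principal 2×2 minors, det = det(Sigma):
  tr = 8 + 8 + 8 = 24,
  c_1 = (8·8 - (0)²) + (8·8 - (1)²) + (8·8 - (1)²) = 64 + 63 + 63 = 190,
  det = 8·(8·8 - (1)²) - (0)·((0)·8 - (1)·(1)) + (1)·((0)·(1) - 8·(1)) = 8·(63) - (0)·(-1) + (1)·(-8) = 496.
  So p(λ) = λ³ - 24λ² + 190λ - 496.
Step 2 — look for an integer root (rational root theorem: any rational root is an integer divisor of 496). Testing λ = 8:
  p(8) = 512 - 1536 + 1520 - 496 = 0  ✓
  Dividing out (λ - 8): p(λ) = (λ - 8)(λ² - 16λ + 62).
Step 3 — remaining eigenvalues from the quadratic λ² - 16λ + 62 = 0:
  Δ = 16² - 4·62 = 256 - 248 = 8,  λ = (16 ± √8)/2 = (16 ± 2.8284)/2 ≈ 9.4142 or 6.5858.
  Sorted: λ_1 = 9.4142,  λ_2 = 8,  λ_3 = 6.5858  (check: sum = 24 = tr ✓).

Step 4 — unit eigenvector for λ_1 ≈ 9.4142: v spans the null space of (Sigma - λ_1 I), whose rows are
  r_1 = (-1.4142, 0, 1),  r_2 = (0, -1.4142, 1),  r_3 = (1, 1, -1.4142).
  v is orthogonal to every row, so take v ∝ r_1 × r_2 = ((0)·(1) - (1)·(-1.4142), (1)·(0) - (-1.4142)·(1), (-1.4142)·(-1.4142) - (0)·(0)) ≈ (1.4142, 1.4142, 2).
  Let u = (1.4142, 1.4142, 2).
  ||u|| = √((1.4142)² + (1.4142)² + (2)²) = √(8) ≈ 2.8284,  v_1 = u/||u|| ≈ (0.5, 0.5, 0.7071) (||v_1|| = 1).

λ_1 = 9.4142,  λ_2 = 8,  λ_3 = 6.5858;  v_1 ≈ (0.5, 0.5, 0.7071)


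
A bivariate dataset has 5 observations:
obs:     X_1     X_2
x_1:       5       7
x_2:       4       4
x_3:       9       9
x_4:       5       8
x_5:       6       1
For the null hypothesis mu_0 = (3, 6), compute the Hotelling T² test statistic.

Step 1 — sample mean vector:
  mean(X_1) = (5 + 4 + 9 + 5 + 6) / 5 = 29/5 = 5.8
  mean(X_2) = (7 + 4 + 9 + 8 + 1) / 5 = 29/5 = 5.8
  x̄ = (5.8, 5.8),  deviation x̄ - mu_0 = (5.8, 5.8) - (3, 6) = (2.8, -0.2).

Step 2 — sample covariance matrix, S[i,j] = (1/(n-1)) · Σ_k (x_{k,i} - mean_i) · (x_{k,j} - mean_j), divisor n-1 = 4:
  S[X_1,X_1] = ((-0.8)·(-0.8) + (-1.8)·(-1.8) + (3.2)·(3.2) + (-0.8)·(-0.8) + (0.2)·(0.2)) / 4 = 14.8/4 = 3.7
  S[X_1,X_2] = ((-0.8)·(1.2) + (-1.8)·(-1.8) + (3.2)·(3.2) + (-0.8)·(2.2) + (0.2)·(-4.8)) / 4 = 9.8/4 = 2.45
  S[X_2,X_2] = ((1.2)·(1.2) + (-1.8)·(-1.8) + (3.2)·(3.2) + (2.2)·(2.2) + (-4.8)·(-4.8)) / 4 = 42.8/4 = 10.7
  S = [[3.7, 2.45],
 [2.45, 10.7]].

Step 3 — invert S. det(S) = 3.7·10.7 - (2.45)² = 33.5875.
  S^{-1} = (1/det) · [[d, -b], [-b, a]] = [[0.3186, -0.0729],
 [-0.0729, 0.1102]].

Step 4 — quadratic form (x̄ - mu_0)^T · S^{-1} · (x̄ - mu_0):
  S^{-1} · (x̄ - mu_0) = (0.9066, -0.2263),
  (x̄ - mu_0)^T · [...] = (2.8)·(0.9066) + (-0.2)·(-0.2263) = 2.5837.

Step 5 — scale by n: T² = 5 · 2.5837 = 12.9185.

T² ≈ 12.9185


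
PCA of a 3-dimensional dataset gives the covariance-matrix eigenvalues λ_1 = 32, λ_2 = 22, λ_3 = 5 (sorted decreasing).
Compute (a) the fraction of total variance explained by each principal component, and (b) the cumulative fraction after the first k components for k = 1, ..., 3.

Step 1 — total variance = trace(Sigma) = Σ λ_i = 32 + 22 + 5 = 59.

Step 2 — fraction explained by component i = λ_i / Σ λ:
  PC1: 32/59 = 0.5424
  PC2: 22/59 = 0.3729
  PC3: 5/59 = 0.0847

Step 3 — cumulative fraction after k components = (λ_1 + ... + λ_k) / Σ λ:
  k = 1: 32/59 = 0.5424
  k = 2: (32 + 22)/59 = 54/59 = 0.9153
  k = 3: (32 + 22 + 5)/59 = 59/59 = 1

Summary (fraction, with percent):

explained: PC1 0.5424 (54.24%), PC2 0.3729 (37.29%), PC3 0.0847 (8.47%);  cumulative: 0.5424, 0.9153, 1


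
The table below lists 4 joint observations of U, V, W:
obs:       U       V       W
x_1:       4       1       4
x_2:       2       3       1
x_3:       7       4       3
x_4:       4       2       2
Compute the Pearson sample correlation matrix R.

Step 1 — column means:
  mean(U) = (4 + 2 + 7 + 4) / 4 = 17/4 = 4.25
  mean(V) = (1 + 3 + 4 + 2) / 4 = 10/4 = 2.5
  mean(W) = (4 + 1 + 3 + 2) / 4 = 10/4 = 2.5

Step 2 — sample variances and covariances s[i,j] = (1/(n-1)) · Σ_k (x_{k,i} - mean_i) · (x_{k,j} - mean_j), with n-1 = 3:
  s[U,U] = ((-0.25)·(-0.25) + (-2.25)·(-2.25) + (2.75)·(2.75) + (-0.25)·(-0.25)) / 3 = 12.75/3 = 4.25
  s[U,V] = ((-0.25)·(-1.5) + (-2.25)·(0.5) + (2.75)·(1.5) + (-0.25)·(-0.5)) / 3 = 3.5/3 = 1.1667
  s[U,W] = ((-0.25)·(1.5) + (-2.25)·(-1.5) + (2.75)·(0.5) + (-0.25)·(-0.5)) / 3 = 4.5/3 = 1.5
  s[V,V] = ((-1.5)·(-1.5) + (0.5)·(0.5) + (1.5)·(1.5) + (-0.5)·(-0.5)) / 3 = 5/3 = 1.6667
  s[V,W] = ((-1.5)·(1.5) + (0.5)·(-1.5) + (1.5)·(0.5) + (-0.5)·(-0.5)) / 3 = -2/3 = -0.6667
  s[W,W] = ((1.5)·(1.5) + (-1.5)·(-1.5) + (0.5)·(0.5) + (-0.5)·(-0.5)) / 3 = 5/3 = 1.6667
  Sample standard deviations s_i = √(s[i,i]):
  s(U) = √(4.25) = 2.0616
  s(V) = √(1.6667) = 1.291
  s(W) = √(1.6667) = 1.291

Step 3 — r_{ij} = s_{ij} / (s_i · s_j):
  r[U,U] = 1 (diagonal).
  r[U,V] = 1.1667 / (2.0616 · 1.291) = 1.1667 / 2.6615 = 0.4384
  r[U,W] = 1.5 / (2.0616 · 1.291) = 1.5 / 2.6615 = 0.5636
  r[V,V] = 1 (diagonal).
  r[V,W] = -0.6667 / (1.291 · 1.291) = -0.6667 / 1.6667 = -0.4
  r[W,W] = 1 (diagonal).

R is symmetric with unit diagonal. Assembling:

R = [[1, 0.4384, 0.5636],
 [0.4384, 1, -0.4],
 [0.5636, -0.4, 1]]


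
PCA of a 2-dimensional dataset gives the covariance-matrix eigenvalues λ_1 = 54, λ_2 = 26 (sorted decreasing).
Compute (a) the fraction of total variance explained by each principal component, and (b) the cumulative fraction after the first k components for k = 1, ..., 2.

Step 1 — total variance = trace(Sigma) = Σ λ_i = 54 + 26 = 80.

Step 2 — fraction explained by component i = λ_i / Σ λ:
  PC1: 54/80 = 0.675
  PC2: 26/80 = 0.325

Step 3 — cumulative fraction after k components = (λ_1 + ... + λ_k) / Σ λ:
  k = 1: 54/80 = 0.675
  k = 2: (54 + 26)/80 = 80/80 = 1

Summary (fraction, with percent):

explained: PC1 0.675 (67.5%), PC2 0.325 (32.5%);  cumulative: 0.675, 1


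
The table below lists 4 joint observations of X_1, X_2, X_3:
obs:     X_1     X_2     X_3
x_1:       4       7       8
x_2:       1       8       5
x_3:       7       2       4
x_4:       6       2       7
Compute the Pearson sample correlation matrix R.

Step 1 — column means:
  mean(X_1) = (4 + 1 + 7 + 6) / 4 = 18/4 = 4.5
  mean(X_2) = (7 + 8 + 2 + 2) / 4 = 19/4 = 4.75
  mean(X_3) = (8 + 5 + 4 + 7) / 4 = 24/4 = 6

Step 2 — sample variances and covariances s[i,j] = (1/(n-1)) · Σ_k (x_{k,i} - mean_i) · (x_{k,j} - mean_j), with n-1 = 3:
  s[X_1,X_1] = ((-0.5)·(-0.5) + (-3.5)·(-3.5) + (2.5)·(2.5) + (1.5)·(1.5)) / 3 = 21/3 = 7
  s[X_1,X_2] = ((-0.5)·(2.25) + (-3.5)·(3.25) + (2.5)·(-2.75) + (1.5)·(-2.75)) / 3 = -23.5/3 = -7.8333
  s[X_1,X_3] = ((-0.5)·(2) + (-3.5)·(-1) + (2.5)·(-2) + (1.5)·(1)) / 3 = -1/3 = -0.3333
  s[X_2,X_2] = ((2.25)·(2.25) + (3.25)·(3.25) + (-2.75)·(-2.75) + (-2.75)·(-2.75)) / 3 = 30.75/3 = 10.25
  s[X_2,X_3] = ((2.25)·(2) + (3.25)·(-1) + (-2.75)·(-2) + (-2.75)·(1)) / 3 = 4/3 = 1.3333
  s[X_3,X_3] = ((2)·(2) + (-1)·(-1) + (-2)·(-2) + (1)·(1)) / 3 = 10/3 = 3.3333
  Sample standard deviations s_i = √(s[i,i]):
  s(X_1) = √(7) = 2.6458
  s(X_2) = √(10.25) = 3.2016
  s(X_3) = √(3.3333) = 1.8257

Step 3 — r_{ij} = s_{ij} / (s_i · s_j):
  r[X_1,X_1] = 1 (diagonal).
  r[X_1,X_2] = -7.8333 / (2.6458 · 3.2016) = -7.8333 / 8.4705 = -0.9248
  r[X_1,X_3] = -0.3333 / (2.6458 · 1.8257) = -0.3333 / 4.8305 = -0.069
  r[X_2,X_2] = 1 (diagonal).
  r[X_2,X_3] = 1.3333 / (3.2016 · 1.8257) = 1.3333 / 5.8452 = 0.2281
  r[X_3,X_3] = 1 (diagonal).

R is symmetric with unit diagonal. Assembling:

R = [[1, -0.9248, -0.069],
 [-0.9248, 1, 0.2281],
 [-0.069, 0.2281, 1]]


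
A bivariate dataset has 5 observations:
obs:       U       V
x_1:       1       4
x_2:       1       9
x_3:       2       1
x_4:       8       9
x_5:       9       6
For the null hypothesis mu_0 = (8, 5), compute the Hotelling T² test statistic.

Step 1 — sample mean vector:
  mean(U) = (1 + 1 + 2 + 8 + 9) / 5 = 21/5 = 4.2
  mean(V) = (4 + 9 + 1 + 9 + 6) / 5 = 29/5 = 5.8
  x̄ = (4.2, 5.8),  deviation x̄ - mu_0 = (4.2, 5.8) - (8, 5) = (-3.8, 0.8).

Step 2 — sample covariance matrix, S[i,j] = (1/(n-1)) · Σ_k (x_{k,i} - mean_i) · (x_{k,j} - mean_j), divisor n-1 = 4:
  S[U,U] = ((-3.2)·(-3.2) + (-3.2)·(-3.2) + (-2.2)·(-2.2) + (3.8)·(3.8) + (4.8)·(4.8)) / 4 = 62.8/4 = 15.7
  S[U,V] = ((-3.2)·(-1.8) + (-3.2)·(3.2) + (-2.2)·(-4.8) + (3.8)·(3.2) + (4.8)·(0.2)) / 4 = 19.2/4 = 4.8
  S[V,V] = ((-1.8)·(-1.8) + (3.2)·(3.2) + (-4.8)·(-4.8) + (3.2)·(3.2) + (0.2)·(0.2)) / 4 = 46.8/4 = 11.7
  S = [[15.7, 4.8],
 [4.8, 11.7]].

Step 3 — invert S. det(S) = 15.7·11.7 - (4.8)² = 160.65.
  S^{-1} = (1/det) · [[d, -b], [-b, a]] = [[0.0728, -0.0299],
 [-0.0299, 0.0977]].

Step 4 — quadratic form (x̄ - mu_0)^T · S^{-1} · (x̄ - mu_0):
  S^{-1} · (x̄ - mu_0) = (-0.3007, 0.1917),
  (x̄ - mu_0)^T · [...] = (-3.8)·(-0.3007) + (0.8)·(0.1917) = 1.2959.

Step 5 — scale by n: T² = 5 · 1.2959 = 6.4793.

T² ≈ 6.4793


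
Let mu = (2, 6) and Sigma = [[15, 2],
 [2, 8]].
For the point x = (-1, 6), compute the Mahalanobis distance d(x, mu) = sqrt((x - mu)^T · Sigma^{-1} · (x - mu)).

Step 1 — centre the observation: (x - mu) = (-3, 0).

Step 2 — invert Sigma. det(Sigma) = 15·8 - (2)² = 116.
  Sigma^{-1} = (1/det) · [[d, -b], [-b, a]] = [[0.069, -0.0172],
 [-0.0172, 0.1293]].

Step 3 — form the quadratic (x - mu)^T · Sigma^{-1} · (x - mu):
  Sigma^{-1} · (x - mu) = (-0.2069, 0.0517).
  (x - mu)^T · [Sigma^{-1} · (x - mu)] = (-3)·(-0.2069) + (0)·(0.0517) = 0.6207.

Step 4 — take square root: d = √(0.6207) ≈ 0.7878.

d(x, mu) = √(0.6207) ≈ 0.7878


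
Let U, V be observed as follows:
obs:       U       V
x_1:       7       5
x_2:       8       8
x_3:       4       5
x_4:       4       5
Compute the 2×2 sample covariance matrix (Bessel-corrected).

Step 1 — column means:
  mean(U) = (7 + 8 + 4 + 4) / 4 = 23/4 = 5.75
  mean(V) = (5 + 8 + 5 + 5) / 4 = 23/4 = 5.75

Step 2 — sample covariance S[i,j] = (1/(n-1)) · Σ_k (x_{k,i} - mean_i) · (x_{k,j} - mean_j), with n-1 = 3.
  S[U,U] = ((1.25)·(1.25) + (2.25)·(2.25) + (-1.75)·(-1.75) + (-1.75)·(-1.75)) / 3 = 12.75/3 = 4.25
  S[U,V] = ((1.25)·(-0.75) + (2.25)·(2.25) + (-1.75)·(-0.75) + (-1.75)·(-0.75)) / 3 = 6.75/3 = 2.25
  S[V,V] = ((-0.75)·(-0.75) + (2.25)·(2.25) + (-0.75)·(-0.75) + (-0.75)·(-0.75)) / 3 = 6.75/3 = 2.25

S is symmetric (S[j,i] = S[i,j]). Assembling:

S = [[4.25, 2.25],
 [2.25, 2.25]]


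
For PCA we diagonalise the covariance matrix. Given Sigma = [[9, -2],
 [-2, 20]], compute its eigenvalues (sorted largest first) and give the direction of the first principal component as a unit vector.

Step 1 — characteristic polynomial of 2×2 Sigma:
  det(Sigma - λI) = λ² - trace · λ + det = 0.
  trace = 9 + 20 = 29, det = 9·20 - (-2)² = 176.
Step 2 — discriminant:
  Δ = trace² - 4·det = 841 - 704 = 137.
Step 3 — eigenvalues:
  λ = (trace ± √Δ)/2 = (29 ± 11.7047)/2,
  λ_1 = 20.3523,  λ_2 = 8.6477.

Step 4 — unit eigenvector for λ_1: solve (Sigma - λ_1 I)v = 0. First row:
  (9 - 20.3523)·v_x + (-2)·v_y = 0, i.e. (-11.3523)·v_x + (-2)·v_y = 0,
  so v ∝ (b, λ_1 - a) = (-2, 11.3523); multiply by -1 so the first entry is positive: u = (2, -11.3523).
  ||u|| = √((2)² + (-11.3523)²) = √(132.8758) ≈ 11.5272,
  v_1 = u/||u|| ≈ (0.1735, -0.9848) (||v_1|| = 1).

λ_1 = 20.3523,  λ_2 = 8.6477;  v_1 ≈ (0.1735, -0.9848)


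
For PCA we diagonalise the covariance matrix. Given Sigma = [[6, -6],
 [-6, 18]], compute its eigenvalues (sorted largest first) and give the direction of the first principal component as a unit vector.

Step 1 — characteristic polynomial of 2×2 Sigma:
  det(Sigma - λI) = λ² - trace · λ + det = 0.
  trace = 6 + 18 = 24, det = 6·18 - (-6)² = 72.
Step 2 — discriminant:
  Δ = trace² - 4·det = 576 - 288 = 288.
Step 3 — eigenvalues:
  λ = (trace ± √Δ)/2 = (24 ± 16.9706)/2,
  λ_1 = 20.4853,  λ_2 = 3.5147.

Step 4 — unit eigenvector for λ_1: solve (Sigma - λ_1 I)v = 0. First row:
  (6 - 20.4853)·v_x + (-6)·v_y = 0, i.e. (-14.4853)·v_x + (-6)·v_y = 0,
  so v ∝ (b, λ_1 - a) = (-6, 14.4853); multiply by -1 so the first entry is positive: u = (6, -14.4853).
  ||u|| = √((6)² + (-14.4853)²) = √(245.8234) ≈ 15.6788,
  v_1 = u/||u|| ≈ (0.3827, -0.9239) (||v_1|| = 1).

λ_1 = 20.4853,  λ_2 = 3.5147;  v_1 ≈ (0.3827, -0.9239)


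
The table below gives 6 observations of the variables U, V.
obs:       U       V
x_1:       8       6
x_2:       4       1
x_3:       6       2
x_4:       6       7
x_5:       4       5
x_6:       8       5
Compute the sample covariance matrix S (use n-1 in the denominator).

Step 1 — column means:
  mean(U) = (8 + 4 + 6 + 6 + 4 + 8) / 6 = 36/6 = 6
  mean(V) = (6 + 1 + 2 + 7 + 5 + 5) / 6 = 26/6 = 4.3333

Step 2 — sample covariance S[i,j] = (1/(n-1)) · Σ_k (x_{k,i} - mean_i) · (x_{k,j} - mean_j), with n-1 = 5.
  S[U,U] = ((2)·(2) + (-2)·(-2) + (0)·(0) + (0)·(0) + (-2)·(-2) + (2)·(2)) / 5 = 16/5 = 3.2
  S[U,V] = ((2)·(1.6667) + (-2)·(-3.3333) + (0)·(-2.3333) + (0)·(2.6667) + (-2)·(0.6667) + (2)·(0.6667)) / 5 = 10/5 = 2
  S[V,V] = ((1.6667)·(1.6667) + (-3.3333)·(-3.3333) + (-2.3333)·(-2.3333) + (2.6667)·(2.6667) + (0.6667)·(0.6667) + (0.6667)·(0.6667)) / 5 = 27.3333/5 = 5.4667

S is symmetric (S[j,i] = S[i,j]). Assembling:

S = [[3.2, 2],
 [2, 5.4667]]


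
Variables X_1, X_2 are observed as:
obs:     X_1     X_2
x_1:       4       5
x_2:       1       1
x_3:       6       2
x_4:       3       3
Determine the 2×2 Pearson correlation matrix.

Step 1 — column means:
  mean(X_1) = (4 + 1 + 6 + 3) / 4 = 14/4 = 3.5
  mean(X_2) = (5 + 1 + 2 + 3) / 4 = 11/4 = 2.75

Step 2 — sample variances and covariances s[i,j] = (1/(n-1)) · Σ_k (x_{k,i} - mean_i) · (x_{k,j} - mean_j), with n-1 = 3:
  s[X_1,X_1] = ((0.5)·(0.5) + (-2.5)·(-2.5) + (2.5)·(2.5) + (-0.5)·(-0.5)) / 3 = 13/3 = 4.3333
  s[X_1,X_2] = ((0.5)·(2.25) + (-2.5)·(-1.75) + (2.5)·(-0.75) + (-0.5)·(0.25)) / 3 = 3.5/3 = 1.1667
  s[X_2,X_2] = ((2.25)·(2.25) + (-1.75)·(-1.75) + (-0.75)·(-0.75) + (0.25)·(0.25)) / 3 = 8.75/3 = 2.9167
  Sample standard deviations s_i = √(s[i,i]):
  s(X_1) = √(4.3333) = 2.0817
  s(X_2) = √(2.9167) = 1.7078

Step 3 — r_{ij} = s_{ij} / (s_i · s_j):
  r[X_1,X_1] = 1 (diagonal).
  r[X_1,X_2] = 1.1667 / (2.0817 · 1.7078) = 1.1667 / 3.5551 = 0.3282
  r[X_2,X_2] = 1 (diagonal).

R is symmetric with unit diagonal. Assembling:

R = [[1, 0.3282],
 [0.3282, 1]]


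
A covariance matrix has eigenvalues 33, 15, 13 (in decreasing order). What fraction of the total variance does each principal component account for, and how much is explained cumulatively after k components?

Step 1 — total variance = trace(Sigma) = Σ λ_i = 33 + 15 + 13 = 61.

Step 2 — fraction explained by component i = λ_i / Σ λ:
  PC1: 33/61 = 0.541
  PC2: 15/61 = 0.2459
  PC3: 13/61 = 0.2131

Step 3 — cumulative fraction after k components = (λ_1 + ... + λ_k) / Σ λ:
  k = 1: 33/61 = 0.541
  k = 2: (33 + 15)/61 = 48/61 = 0.7869
  k = 3: (33 + 15 + 13)/61 = 61/61 = 1

Summary (fraction, with percent):

explained: PC1 0.541 (54.1%), PC2 0.2459 (24.59%), PC3 0.2131 (21.31%);  cumulative: 0.541, 0.7869, 1


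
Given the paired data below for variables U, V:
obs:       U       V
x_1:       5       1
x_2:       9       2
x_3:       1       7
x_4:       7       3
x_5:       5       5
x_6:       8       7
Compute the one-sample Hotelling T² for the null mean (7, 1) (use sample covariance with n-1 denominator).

Step 1 — sample mean vector:
  mean(U) = (5 + 9 + 1 + 7 + 5 + 8) / 6 = 35/6 = 5.8333
  mean(V) = (1 + 2 + 7 + 3 + 5 + 7) / 6 = 25/6 = 4.1667
  x̄ = (5.8333, 4.1667),  deviation x̄ - mu_0 = (5.8333, 4.1667) - (7, 1) = (-1.1667, 3.1667).

Step 2 — sample covariance matrix, S[i,j] = (1/(n-1)) · Σ_k (x_{k,i} - mean_i) · (x_{k,j} - mean_j), divisor n-1 = 5:
  S[U,U] = ((-0.8333)·(-0.8333) + (3.1667)·(3.1667) + (-4.8333)·(-4.8333) + (1.1667)·(1.1667) + (-0.8333)·(-0.8333) + (2.1667)·(2.1667)) / 5 = 40.8333/5 = 8.1667
  S[U,V] = ((-0.8333)·(-3.1667) + (3.1667)·(-2.1667) + (-4.8333)·(2.8333) + (1.1667)·(-1.1667) + (-0.8333)·(0.8333) + (2.1667)·(2.8333)) / 5 = -13.8333/5 = -2.7667
  S[V,V] = ((-3.1667)·(-3.1667) + (-2.1667)·(-2.1667) + (2.8333)·(2.8333) + (-1.1667)·(-1.1667) + (0.8333)·(0.8333) + (2.8333)·(2.8333)) / 5 = 32.8333/5 = 6.5667
  S = [[8.1667, -2.7667],
 [-2.7667, 6.5667]].

Step 3 — invert S. det(S) = 8.1667·6.5667 - (-2.7667)² = 45.9733.
  S^{-1} = (1/det) · [[d, -b], [-b, a]] = [[0.1428, 0.0602],
 [0.0602, 0.1776]].

Step 4 — quadratic form (x̄ - mu_0)^T · S^{-1} · (x̄ - mu_0):
  S^{-1} · (x̄ - mu_0) = (0.0239, 0.4923),
  (x̄ - mu_0)^T · [...] = (-1.1667)·(0.0239) + (3.1667)·(0.4923) = 1.5311.

Step 5 — scale by n: T² = 6 · 1.5311 = 9.1865.

T² ≈ 9.1865


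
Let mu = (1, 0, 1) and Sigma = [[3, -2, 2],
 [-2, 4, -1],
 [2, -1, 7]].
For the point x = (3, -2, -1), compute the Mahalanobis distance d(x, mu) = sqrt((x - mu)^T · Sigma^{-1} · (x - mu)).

Step 1 — centre the observation: (x - mu) = (2, -2, -2).

Step 2 — invert Sigma (cofactor / det for 3×3, or solve directly):
  Sigma^{-1} = [[0.6, 0.2667, -0.1333],
 [0.2667, 0.3778, -0.0222],
 [-0.1333, -0.0222, 0.1778]].

Step 3 — form the quadratic (x - mu)^T · Sigma^{-1} · (x - mu):
  Sigma^{-1} · (x - mu) = (0.9333, -0.1778, -0.5778).
  (x - mu)^T · [Sigma^{-1} · (x - mu)] = (2)·(0.9333) + (-2)·(-0.1778) + (-2)·(-0.5778) = 3.3778.

Step 4 — take square root: d = √(3.3778) ≈ 1.8379.

d(x, mu) = √(3.3778) ≈ 1.8379


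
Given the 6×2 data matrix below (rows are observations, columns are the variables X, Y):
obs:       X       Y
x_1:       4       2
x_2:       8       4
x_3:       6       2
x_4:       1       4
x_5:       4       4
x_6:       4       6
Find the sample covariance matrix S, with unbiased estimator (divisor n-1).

Step 1 — column means:
  mean(X) = (4 + 8 + 6 + 1 + 4 + 4) / 6 = 27/6 = 4.5
  mean(Y) = (2 + 4 + 2 + 4 + 4 + 6) / 6 = 22/6 = 3.6667

Step 2 — sample covariance S[i,j] = (1/(n-1)) · Σ_k (x_{k,i} - mean_i) · (x_{k,j} - mean_j), with n-1 = 5.
  S[X,X] = ((-0.5)·(-0.5) + (3.5)·(3.5) + (1.5)·(1.5) + (-3.5)·(-3.5) + (-0.5)·(-0.5) + (-0.5)·(-0.5)) / 5 = 27.5/5 = 5.5
  S[X,Y] = ((-0.5)·(-1.6667) + (3.5)·(0.3333) + (1.5)·(-1.6667) + (-3.5)·(0.3333) + (-0.5)·(0.3333) + (-0.5)·(2.3333)) / 5 = -3/5 = -0.6
  S[Y,Y] = ((-1.6667)·(-1.6667) + (0.3333)·(0.3333) + (-1.6667)·(-1.6667) + (0.3333)·(0.3333) + (0.3333)·(0.3333) + (2.3333)·(2.3333)) / 5 = 11.3333/5 = 2.2667

S is symmetric (S[j,i] = S[i,j]). Assembling:

S = [[5.5, -0.6],
 [-0.6, 2.2667]]


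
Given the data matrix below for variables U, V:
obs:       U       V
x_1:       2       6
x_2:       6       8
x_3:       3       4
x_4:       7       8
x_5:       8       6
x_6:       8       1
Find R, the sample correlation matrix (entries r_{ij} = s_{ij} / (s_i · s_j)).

Step 1 — column means:
  mean(U) = (2 + 6 + 3 + 7 + 8 + 8) / 6 = 34/6 = 5.6667
  mean(V) = (6 + 8 + 4 + 8 + 6 + 1) / 6 = 33/6 = 5.5

Step 2 — sample variances and covariances s[i,j] = (1/(n-1)) · Σ_k (x_{k,i} - mean_i) · (x_{k,j} - mean_j), with n-1 = 5:
  s[U,U] = ((-3.6667)·(-3.6667) + (0.3333)·(0.3333) + (-2.6667)·(-2.6667) + (1.3333)·(1.3333) + (2.3333)·(2.3333) + (2.3333)·(2.3333)) / 5 = 33.3333/5 = 6.6667
  s[U,V] = ((-3.6667)·(0.5) + (0.3333)·(2.5) + (-2.6667)·(-1.5) + (1.3333)·(2.5) + (2.3333)·(0.5) + (2.3333)·(-4.5)) / 5 = -3/5 = -0.6
  s[V,V] = ((0.5)·(0.5) + (2.5)·(2.5) + (-1.5)·(-1.5) + (2.5)·(2.5) + (0.5)·(0.5) + (-4.5)·(-4.5)) / 5 = 35.5/5 = 7.1
  Sample standard deviations s_i = √(s[i,i]):
  s(U) = √(6.6667) = 2.582
  s(V) = √(7.1) = 2.6646

Step 3 — r_{ij} = s_{ij} / (s_i · s_j):
  r[U,U] = 1 (diagonal).
  r[U,V] = -0.6 / (2.582 · 2.6646) = -0.6 / 6.8799 = -0.0872
  r[V,V] = 1 (diagonal).

R is symmetric with unit diagonal. Assembling:

R = [[1, -0.0872],
 [-0.0872, 1]]


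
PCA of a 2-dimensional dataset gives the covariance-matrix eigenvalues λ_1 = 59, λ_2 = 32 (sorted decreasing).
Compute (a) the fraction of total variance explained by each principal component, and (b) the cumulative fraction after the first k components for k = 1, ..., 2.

Step 1 — total variance = trace(Sigma) = Σ λ_i = 59 + 32 = 91.

Step 2 — fraction explained by component i = λ_i / Σ λ:
  PC1: 59/91 = 0.6484
  PC2: 32/91 = 0.3516

Step 3 — cumulative fraction after k components = (λ_1 + ... + λ_k) / Σ λ:
  k = 1: 59/91 = 0.6484
  k = 2: (59 + 32)/91 = 91/91 = 1

Summary (fraction, with percent):

explained: PC1 0.6484 (64.84%), PC2 0.3516 (35.16%);  cumulative: 0.6484, 1


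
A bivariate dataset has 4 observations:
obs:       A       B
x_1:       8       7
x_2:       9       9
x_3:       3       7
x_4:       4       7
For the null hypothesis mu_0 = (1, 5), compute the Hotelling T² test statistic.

Step 1 — sample mean vector:
  mean(A) = (8 + 9 + 3 + 4) / 4 = 24/4 = 6
  mean(B) = (7 + 9 + 7 + 7) / 4 = 30/4 = 7.5
  x̄ = (6, 7.5),  deviation x̄ - mu_0 = (6, 7.5) - (1, 5) = (5, 2.5).

Step 2 — sample covariance matrix, S[i,j] = (1/(n-1)) · Σ_k (x_{k,i} - mean_i) · (x_{k,j} - mean_j), divisor n-1 = 3:
  S[A,A] = ((2)·(2) + (3)·(3) + (-3)·(-3) + (-2)·(-2)) / 3 = 26/3 = 8.6667
  S[A,B] = ((2)·(-0.5) + (3)·(1.5) + (-3)·(-0.5) + (-2)·(-0.5)) / 3 = 6/3 = 2
  S[B,B] = ((-0.5)·(-0.5) + (1.5)·(1.5) + (-0.5)·(-0.5) + (-0.5)·(-0.5)) / 3 = 3/3 = 1
  S = [[8.6667, 2],
 [2, 1]].

Step 3 — invert S. det(S) = 8.6667·1 - (2)² = 4.6667.
  S^{-1} = (1/det) · [[d, -b], [-b, a]] = [[0.2143, -0.4286],
 [-0.4286, 1.8571]].

Step 4 — quadratic form (x̄ - mu_0)^T · S^{-1} · (x̄ - mu_0):
  S^{-1} · (x̄ - mu_0) = (0, 2.5),
  (x̄ - mu_0)^T · [...] = (5)·(0) + (2.5)·(2.5) = 6.25.

Step 5 — scale by n: T² = 4 · 6.25 = 25.

T² ≈ 25


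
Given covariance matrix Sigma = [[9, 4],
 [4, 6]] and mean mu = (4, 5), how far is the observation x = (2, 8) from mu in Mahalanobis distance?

Step 1 — centre the observation: (x - mu) = (-2, 3).

Step 2 — invert Sigma. det(Sigma) = 9·6 - (4)² = 38.
  Sigma^{-1} = (1/det) · [[d, -b], [-b, a]] = [[0.1579, -0.1053],
 [-0.1053, 0.2368]].

Step 3 — form the quadratic (x - mu)^T · Sigma^{-1} · (x - mu):
  Sigma^{-1} · (x - mu) = (-0.6316, 0.9211).
  (x - mu)^T · [Sigma^{-1} · (x - mu)] = (-2)·(-0.6316) + (3)·(0.9211) = 4.0263.

Step 4 — take square root: d = √(4.0263) ≈ 2.0066.

d(x, mu) = √(4.0263) ≈ 2.0066


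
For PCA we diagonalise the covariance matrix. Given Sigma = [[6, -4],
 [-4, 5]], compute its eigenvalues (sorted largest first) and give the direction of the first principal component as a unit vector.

Step 1 — characteristic polynomial of 2×2 Sigma:
  det(Sigma - λI) = λ² - trace · λ + det = 0.
  trace = 6 + 5 = 11, det = 6·5 - (-4)² = 14.
Step 2 — discriminant:
  Δ = trace² - 4·det = 121 - 56 = 65.
Step 3 — eigenvalues:
  λ = (trace ± √Δ)/2 = (11 ± 8.0623)/2,
  λ_1 = 9.5311,  λ_2 = 1.4689.

Step 4 — unit eigenvector for λ_1: solve (Sigma - λ_1 I)v = 0. First row:
  (6 - 9.5311)·v_x + (-4)·v_y = 0, i.e. (-3.5311)·v_x + (-4)·v_y = 0,
  so v ∝ (b, λ_1 - a) = (-4, 3.5311); multiply by -1 so the first entry is positive: u = (4, -3.5311).
  ||u|| = √((4)² + (-3.5311)²) = √(28.4689) ≈ 5.3356,
  v_1 = u/||u|| ≈ (0.7497, -0.6618) (||v_1|| = 1).

λ_1 = 9.5311,  λ_2 = 1.4689;  v_1 ≈ (0.7497, -0.6618)


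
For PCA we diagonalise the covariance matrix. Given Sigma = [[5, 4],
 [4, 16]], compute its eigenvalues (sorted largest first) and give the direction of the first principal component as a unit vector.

Step 1 — characteristic polynomial of 2×2 Sigma:
  det(Sigma - λI) = λ² - trace · λ + det = 0.
  trace = 5 + 16 = 21, det = 5·16 - (4)² = 64.
Step 2 — discriminant:
  Δ = trace² - 4·det = 441 - 256 = 185.
Step 3 — eigenvalues:
  λ = (trace ± √Δ)/2 = (21 ± 13.6015)/2,
  λ_1 = 17.3007,  λ_2 = 3.6993.

Step 4 — unit eigenvector for λ_1: solve (Sigma - λ_1 I)v = 0. First row:
  (5 - 17.3007)·v_x + (4)·v_y = 0, i.e. (-12.3007)·v_x + (4)·v_y = 0,
  so v ∝ (b, λ_1 - a) = (4, 12.3007) = u.
  ||u|| = √((4)² + (12.3007)²) = √(167.3081) ≈ 12.9348,
  v_1 = u/||u|| ≈ (0.3092, 0.951) (||v_1|| = 1).

λ_1 = 17.3007,  λ_2 = 3.6993;  v_1 ≈ (0.3092, 0.951)


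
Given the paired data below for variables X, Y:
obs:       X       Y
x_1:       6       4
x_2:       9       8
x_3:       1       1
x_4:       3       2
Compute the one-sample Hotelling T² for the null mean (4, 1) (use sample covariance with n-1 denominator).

Step 1 — sample mean vector:
  mean(X) = (6 + 9 + 1 + 3) / 4 = 19/4 = 4.75
  mean(Y) = (4 + 8 + 1 + 2) / 4 = 15/4 = 3.75
  x̄ = (4.75, 3.75),  deviation x̄ - mu_0 = (4.75, 3.75) - (4, 1) = (0.75, 2.75).

Step 2 — sample covariance matrix, S[i,j] = (1/(n-1)) · Σ_k (x_{k,i} - mean_i) · (x_{k,j} - mean_j), divisor n-1 = 3:
  S[X,X] = ((1.25)·(1.25) + (4.25)·(4.25) + (-3.75)·(-3.75) + (-1.75)·(-1.75)) / 3 = 36.75/3 = 12.25
  S[X,Y] = ((1.25)·(0.25) + (4.25)·(4.25) + (-3.75)·(-2.75) + (-1.75)·(-1.75)) / 3 = 31.75/3 = 10.5833
  S[Y,Y] = ((0.25)·(0.25) + (4.25)·(4.25) + (-2.75)·(-2.75) + (-1.75)·(-1.75)) / 3 = 28.75/3 = 9.5833
  S = [[12.25, 10.5833],
 [10.5833, 9.5833]].

Step 3 — invert S. det(S) = 12.25·9.5833 - (10.5833)² = 5.3889.
  S^{-1} = (1/det) · [[d, -b], [-b, a]] = [[1.7784, -1.9639],
 [-1.9639, 2.2732]].

Step 4 — quadratic form (x̄ - mu_0)^T · S^{-1} · (x̄ - mu_0):
  S^{-1} · (x̄ - mu_0) = (-4.067, 4.7784),
  (x̄ - mu_0)^T · [...] = (0.75)·(-4.067) + (2.75)·(4.7784) = 10.0902.

Step 5 — scale by n: T² = 4 · 10.0902 = 40.3608.

T² ≈ 40.3608


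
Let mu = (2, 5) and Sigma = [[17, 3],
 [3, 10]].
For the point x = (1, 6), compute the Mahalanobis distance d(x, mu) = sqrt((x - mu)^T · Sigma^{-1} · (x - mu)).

Step 1 — centre the observation: (x - mu) = (-1, 1).

Step 2 — invert Sigma. det(Sigma) = 17·10 - (3)² = 161.
  Sigma^{-1} = (1/det) · [[d, -b], [-b, a]] = [[0.0621, -0.0186],
 [-0.0186, 0.1056]].

Step 3 — form the quadratic (x - mu)^T · Sigma^{-1} · (x - mu):
  Sigma^{-1} · (x - mu) = (-0.0807, 0.1242).
  (x - mu)^T · [Sigma^{-1} · (x - mu)] = (-1)·(-0.0807) + (1)·(0.1242) = 0.205.

Step 4 — take square root: d = √(0.205) ≈ 0.4527.

d(x, mu) = √(0.205) ≈ 0.4527


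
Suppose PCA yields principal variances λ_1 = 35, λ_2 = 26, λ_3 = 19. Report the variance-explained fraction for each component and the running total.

Step 1 — total variance = trace(Sigma) = Σ λ_i = 35 + 26 + 19 = 80.

Step 2 — fraction explained by component i = λ_i / Σ λ:
  PC1: 35/80 = 0.4375
  PC2: 26/80 = 0.325
  PC3: 19/80 = 0.2375

Step 3 — cumulative fraction after k components = (λ_1 + ... + λ_k) / Σ λ:
  k = 1: 35/80 = 0.4375
  k = 2: (35 + 26)/80 = 61/80 = 0.7625
  k = 3: (35 + 26 + 19)/80 = 80/80 = 1

Summary (fraction, with percent):

explained: PC1 0.4375 (43.75%), PC2 0.325 (32.5%), PC3 0.2375 (23.75%);  cumulative: 0.4375, 0.7625, 1


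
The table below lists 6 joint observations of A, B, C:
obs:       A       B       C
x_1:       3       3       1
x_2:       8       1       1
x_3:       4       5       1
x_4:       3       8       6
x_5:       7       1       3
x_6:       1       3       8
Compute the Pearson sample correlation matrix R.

Step 1 — column means:
  mean(A) = (3 + 8 + 4 + 3 + 7 + 1) / 6 = 26/6 = 4.3333
  mean(B) = (3 + 1 + 5 + 8 + 1 + 3) / 6 = 21/6 = 3.5
  mean(C) = (1 + 1 + 1 + 6 + 3 + 8) / 6 = 20/6 = 3.3333

Step 2 — sample variances and covariances s[i,j] = (1/(n-1)) · Σ_k (x_{k,i} - mean_i) · (x_{k,j} - mean_j), with n-1 = 5:
  s[A,A] = ((-1.3333)·(-1.3333) + (3.6667)·(3.6667) + (-0.3333)·(-0.3333) + (-1.3333)·(-1.3333) + (2.6667)·(2.6667) + (-3.3333)·(-3.3333)) / 5 = 35.3333/5 = 7.0667
  s[A,B] = ((-1.3333)·(-0.5) + (3.6667)·(-2.5) + (-0.3333)·(1.5) + (-1.3333)·(4.5) + (2.6667)·(-2.5) + (-3.3333)·(-0.5)) / 5 = -20/5 = -4
  s[A,C] = ((-1.3333)·(-2.3333) + (3.6667)·(-2.3333) + (-0.3333)·(-2.3333) + (-1.3333)·(2.6667) + (2.6667)·(-0.3333) + (-3.3333)·(4.6667)) / 5 = -24.6667/5 = -4.9333
  s[B,B] = ((-0.5)·(-0.5) + (-2.5)·(-2.5) + (1.5)·(1.5) + (4.5)·(4.5) + (-2.5)·(-2.5) + (-0.5)·(-0.5)) / 5 = 35.5/5 = 7.1
  s[B,C] = ((-0.5)·(-2.3333) + (-2.5)·(-2.3333) + (1.5)·(-2.3333) + (4.5)·(2.6667) + (-2.5)·(-0.3333) + (-0.5)·(4.6667)) / 5 = 14/5 = 2.8
  s[C,C] = ((-2.3333)·(-2.3333) + (-2.3333)·(-2.3333) + (-2.3333)·(-2.3333) + (2.6667)·(2.6667) + (-0.3333)·(-0.3333) + (4.6667)·(4.6667)) / 5 = 45.3333/5 = 9.0667
  Sample standard deviations s_i = √(s[i,i]):
  s(A) = √(7.0667) = 2.6583
  s(B) = √(7.1) = 2.6646
  s(C) = √(9.0667) = 3.0111

Step 3 — r_{ij} = s_{ij} / (s_i · s_j):
  r[A,A] = 1 (diagonal).
  r[A,B] = -4 / (2.6583 · 2.6646) = -4 / 7.0833 = -0.5647
  r[A,C] = -4.9333 / (2.6583 · 3.0111) = -4.9333 / 8.0044 = -0.6163
  r[B,B] = 1 (diagonal).
  r[B,C] = 2.8 / (2.6646 · 3.0111) = 2.8 / 8.0233 = 0.349
  r[C,C] = 1 (diagonal).

R is symmetric with unit diagonal. Assembling:

R = [[1, -0.5647, -0.6163],
 [-0.5647, 1, 0.349],
 [-0.6163, 0.349, 1]]


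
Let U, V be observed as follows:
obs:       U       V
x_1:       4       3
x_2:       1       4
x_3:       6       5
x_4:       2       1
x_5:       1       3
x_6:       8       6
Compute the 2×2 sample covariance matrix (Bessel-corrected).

Step 1 — column means:
  mean(U) = (4 + 1 + 6 + 2 + 1 + 8) / 6 = 22/6 = 3.6667
  mean(V) = (3 + 4 + 5 + 1 + 3 + 6) / 6 = 22/6 = 3.6667

Step 2 — sample covariance S[i,j] = (1/(n-1)) · Σ_k (x_{k,i} - mean_i) · (x_{k,j} - mean_j), with n-1 = 5.
  S[U,U] = ((0.3333)·(0.3333) + (-2.6667)·(-2.6667) + (2.3333)·(2.3333) + (-1.6667)·(-1.6667) + (-2.6667)·(-2.6667) + (4.3333)·(4.3333)) / 5 = 41.3333/5 = 8.2667
  S[U,V] = ((0.3333)·(-0.6667) + (-2.6667)·(0.3333) + (2.3333)·(1.3333) + (-1.6667)·(-2.6667) + (-2.6667)·(-0.6667) + (4.3333)·(2.3333)) / 5 = 18.3333/5 = 3.6667
  S[V,V] = ((-0.6667)·(-0.6667) + (0.3333)·(0.3333) + (1.3333)·(1.3333) + (-2.6667)·(-2.6667) + (-0.6667)·(-0.6667) + (2.3333)·(2.3333)) / 5 = 15.3333/5 = 3.0667

S is symmetric (S[j,i] = S[i,j]). Assembling:

S = [[8.2667, 3.6667],
 [3.6667, 3.0667]]


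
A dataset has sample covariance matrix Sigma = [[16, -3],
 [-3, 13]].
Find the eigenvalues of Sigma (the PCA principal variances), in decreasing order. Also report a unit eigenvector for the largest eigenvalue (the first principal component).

Step 1 — characteristic polynomial of 2×2 Sigma:
  det(Sigma - λI) = λ² - trace · λ + det = 0.
  trace = 16 + 13 = 29, det = 16·13 - (-3)² = 199.
Step 2 — discriminant:
  Δ = trace² - 4·det = 841 - 796 = 45.
Step 3 — eigenvalues:
  λ = (trace ± √Δ)/2 = (29 ± 6.7082)/2,
  λ_1 = 17.8541,  λ_2 = 11.1459.

Step 4 — unit eigenvector for λ_1: solve (Sigma - λ_1 I)v = 0. First row:
  (16 - 17.8541)·v_x + (-3)·v_y = 0, i.e. (-1.8541)·v_x + (-3)·v_y = 0,
  so v ∝ (b, λ_1 - a) = (-3, 1.8541); multiply by -1 so the first entry is positive: u = (3, -1.8541).
  ||u|| = √((3)² + (-1.8541)²) = √(12.4377) ≈ 3.5267,
  v_1 = u/||u|| ≈ (0.8507, -0.5257) (||v_1|| = 1).

λ_1 = 17.8541,  λ_2 = 11.1459;  v_1 ≈ (0.8507, -0.5257)


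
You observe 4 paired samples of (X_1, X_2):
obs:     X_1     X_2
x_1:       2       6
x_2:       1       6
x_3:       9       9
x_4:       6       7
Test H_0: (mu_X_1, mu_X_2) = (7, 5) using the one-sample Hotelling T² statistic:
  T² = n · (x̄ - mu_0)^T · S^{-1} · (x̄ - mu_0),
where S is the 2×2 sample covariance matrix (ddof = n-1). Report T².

Step 1 — sample mean vector:
  mean(X_1) = (2 + 1 + 9 + 6) / 4 = 18/4 = 4.5
  mean(X_2) = (6 + 6 + 9 + 7) / 4 = 28/4 = 7
  x̄ = (4.5, 7),  deviation x̄ - mu_0 = (4.5, 7) - (7, 5) = (-2.5, 2).

Step 2 — sample covariance matrix, S[i,j] = (1/(n-1)) · Σ_k (x_{k,i} - mean_i) · (x_{k,j} - mean_j), divisor n-1 = 3:
  S[X_1,X_1] = ((-2.5)·(-2.5) + (-3.5)·(-3.5) + (4.5)·(4.5) + (1.5)·(1.5)) / 3 = 41/3 = 13.6667
  S[X_1,X_2] = ((-2.5)·(-1) + (-3.5)·(-1) + (4.5)·(2) + (1.5)·(0)) / 3 = 15/3 = 5
  S[X_2,X_2] = ((-1)·(-1) + (-1)·(-1) + (2)·(2) + (0)·(0)) / 3 = 6/3 = 2
  S = [[13.6667, 5],
 [5, 2]].

Step 3 — invert S. det(S) = 13.6667·2 - (5)² = 2.3333.
  S^{-1} = (1/det) · [[d, -b], [-b, a]] = [[0.8571, -2.1429],
 [-2.1429, 5.8571]].

Step 4 — quadratic form (x̄ - mu_0)^T · S^{-1} · (x̄ - mu_0):
  S^{-1} · (x̄ - mu_0) = (-6.4286, 17.0714),
  (x̄ - mu_0)^T · [...] = (-2.5)·(-6.4286) + (2)·(17.0714) = 50.2143.

Step 5 — scale by n: T² = 4 · 50.2143 = 200.8571.

T² ≈ 200.8571


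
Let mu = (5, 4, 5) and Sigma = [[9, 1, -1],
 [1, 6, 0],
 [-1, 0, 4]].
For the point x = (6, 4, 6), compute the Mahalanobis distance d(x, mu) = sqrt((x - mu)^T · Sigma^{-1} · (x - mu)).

Step 1 — centre the observation: (x - mu) = (1, 0, 1).

Step 2 — invert Sigma (cofactor / det for 3×3, or solve directly):
  Sigma^{-1} = [[0.1165, -0.0194, 0.0291],
 [-0.0194, 0.1699, -0.0049],
 [0.0291, -0.0049, 0.2573]].

Step 3 — form the quadratic (x - mu)^T · Sigma^{-1} · (x - mu):
  Sigma^{-1} · (x - mu) = (0.1456, -0.0243, 0.2864).
  (x - mu)^T · [Sigma^{-1} · (x - mu)] = (1)·(0.1456) + (0)·(-0.0243) + (1)·(0.2864) = 0.432.

Step 4 — take square root: d = √(0.432) ≈ 0.6573.

d(x, mu) = √(0.432) ≈ 0.6573


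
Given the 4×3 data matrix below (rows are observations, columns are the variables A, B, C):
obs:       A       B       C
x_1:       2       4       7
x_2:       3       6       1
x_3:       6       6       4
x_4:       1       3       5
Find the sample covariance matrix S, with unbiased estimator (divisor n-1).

Step 1 — column means:
  mean(A) = (2 + 3 + 6 + 1) / 4 = 12/4 = 3
  mean(B) = (4 + 6 + 6 + 3) / 4 = 19/4 = 4.75
  mean(C) = (7 + 1 + 4 + 5) / 4 = 17/4 = 4.25

Step 2 — sample covariance S[i,j] = (1/(n-1)) · Σ_k (x_{k,i} - mean_i) · (x_{k,j} - mean_j), with n-1 = 3.
  S[A,A] = ((-1)·(-1) + (0)·(0) + (3)·(3) + (-2)·(-2)) / 3 = 14/3 = 4.6667
  S[A,B] = ((-1)·(-0.75) + (0)·(1.25) + (3)·(1.25) + (-2)·(-1.75)) / 3 = 8/3 = 2.6667
  S[A,C] = ((-1)·(2.75) + (0)·(-3.25) + (3)·(-0.25) + (-2)·(0.75)) / 3 = -5/3 = -1.6667
  S[B,B] = ((-0.75)·(-0.75) + (1.25)·(1.25) + (1.25)·(1.25) + (-1.75)·(-1.75)) / 3 = 6.75/3 = 2.25
  S[B,C] = ((-0.75)·(2.75) + (1.25)·(-3.25) + (1.25)·(-0.25) + (-1.75)·(0.75)) / 3 = -7.75/3 = -2.5833
  S[C,C] = ((2.75)·(2.75) + (-3.25)·(-3.25) + (-0.25)·(-0.25) + (0.75)·(0.75)) / 3 = 18.75/3 = 6.25

S is symmetric (S[j,i] = S[i,j]). Assembling:

S = [[4.6667, 2.6667, -1.6667],
 [2.6667, 2.25, -2.5833],
 [-1.6667, -2.5833, 6.25]]


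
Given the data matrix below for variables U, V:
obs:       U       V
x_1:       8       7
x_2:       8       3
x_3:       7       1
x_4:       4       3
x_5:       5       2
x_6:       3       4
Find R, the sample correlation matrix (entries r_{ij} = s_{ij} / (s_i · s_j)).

Step 1 — column means:
  mean(U) = (8 + 8 + 7 + 4 + 5 + 3) / 6 = 35/6 = 5.8333
  mean(V) = (7 + 3 + 1 + 3 + 2 + 4) / 6 = 20/6 = 3.3333

Step 2 — sample variances and covariances s[i,j] = (1/(n-1)) · Σ_k (x_{k,i} - mean_i) · (x_{k,j} - mean_j), with n-1 = 5:
  s[U,U] = ((2.1667)·(2.1667) + (2.1667)·(2.1667) + (1.1667)·(1.1667) + (-1.8333)·(-1.8333) + (-0.8333)·(-0.8333) + (-2.8333)·(-2.8333)) / 5 = 22.8333/5 = 4.5667
  s[U,V] = ((2.1667)·(3.6667) + (2.1667)·(-0.3333) + (1.1667)·(-2.3333) + (-1.8333)·(-0.3333) + (-0.8333)·(-1.3333) + (-2.8333)·(0.6667)) / 5 = 4.3333/5 = 0.8667
  s[V,V] = ((3.6667)·(3.6667) + (-0.3333)·(-0.3333) + (-2.3333)·(-2.3333) + (-0.3333)·(-0.3333) + (-1.3333)·(-1.3333) + (0.6667)·(0.6667)) / 5 = 21.3333/5 = 4.2667
  Sample standard deviations s_i = √(s[i,i]):
  s(U) = √(4.5667) = 2.137
  s(V) = √(4.2667) = 2.0656

Step 3 — r_{ij} = s_{ij} / (s_i · s_j):
  r[U,U] = 1 (diagonal).
  r[U,V] = 0.8667 / (2.137 · 2.0656) = 0.8667 / 4.4141 = 0.1963
  r[V,V] = 1 (diagonal).

R is symmetric with unit diagonal. Assembling:

R = [[1, 0.1963],
 [0.1963, 1]]
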